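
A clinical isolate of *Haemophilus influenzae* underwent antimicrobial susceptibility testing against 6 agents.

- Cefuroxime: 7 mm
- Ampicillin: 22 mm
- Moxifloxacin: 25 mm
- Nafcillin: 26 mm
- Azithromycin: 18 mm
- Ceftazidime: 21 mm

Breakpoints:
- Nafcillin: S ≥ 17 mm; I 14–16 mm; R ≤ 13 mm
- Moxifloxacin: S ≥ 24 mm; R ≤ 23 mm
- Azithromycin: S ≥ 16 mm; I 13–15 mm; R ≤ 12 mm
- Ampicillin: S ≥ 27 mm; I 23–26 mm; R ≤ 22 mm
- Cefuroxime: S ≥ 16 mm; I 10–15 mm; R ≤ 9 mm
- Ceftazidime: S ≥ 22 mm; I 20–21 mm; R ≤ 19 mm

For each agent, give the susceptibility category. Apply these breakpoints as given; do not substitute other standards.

Cefuroxime 7 mm: ≤ 9 mm ⇒ Resistant
Ampicillin (22 mm) ≤ 22 mm → resistant
Moxifloxacin: 25 mm is ≥ 24 mm ⇒ S
Nafcillin (26 mm) ≥ 17 mm — Susceptible
Azithromycin (18 mm) ≥ 16 mm ⇒ Susceptible
Ceftazidime 21 mm: in 20–21 mm — intermediate

R, R, S, S, S, I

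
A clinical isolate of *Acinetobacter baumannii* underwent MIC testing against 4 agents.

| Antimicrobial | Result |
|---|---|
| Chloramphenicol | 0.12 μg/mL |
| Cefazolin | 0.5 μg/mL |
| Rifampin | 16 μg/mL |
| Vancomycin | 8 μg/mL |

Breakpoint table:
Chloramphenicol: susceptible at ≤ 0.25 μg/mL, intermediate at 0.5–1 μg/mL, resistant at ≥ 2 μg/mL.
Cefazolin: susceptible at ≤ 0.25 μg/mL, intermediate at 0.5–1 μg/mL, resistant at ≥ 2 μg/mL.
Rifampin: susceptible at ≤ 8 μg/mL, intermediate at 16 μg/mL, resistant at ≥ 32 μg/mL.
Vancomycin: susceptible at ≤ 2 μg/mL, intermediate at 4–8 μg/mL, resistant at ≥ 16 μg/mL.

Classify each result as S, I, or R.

Chloramphenicol (0.12 μg/mL) ≤ 0.25 μg/mL → susceptible
Cefazolin: 0.5 μg/mL is in 0.5–1 μg/mL — I
Rifampin (16 μg/mL) = 16 μg/mL ⇒ Intermediate
Vancomycin 8 μg/mL: in 4–8 μg/mL → I

S, I, I, I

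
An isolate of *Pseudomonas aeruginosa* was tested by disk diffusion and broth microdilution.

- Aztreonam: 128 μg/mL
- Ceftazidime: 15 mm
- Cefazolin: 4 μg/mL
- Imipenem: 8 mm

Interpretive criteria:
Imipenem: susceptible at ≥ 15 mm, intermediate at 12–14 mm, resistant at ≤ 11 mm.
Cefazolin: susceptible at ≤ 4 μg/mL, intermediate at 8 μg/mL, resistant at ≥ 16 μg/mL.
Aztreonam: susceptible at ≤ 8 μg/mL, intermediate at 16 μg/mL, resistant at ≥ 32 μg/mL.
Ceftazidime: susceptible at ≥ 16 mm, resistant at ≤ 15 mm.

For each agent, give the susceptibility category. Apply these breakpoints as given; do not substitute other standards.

R, R, S, R

Aztreonam (128 μg/mL) ≥ 32 μg/mL → R
Ceftazidime: 15 mm is ≤ 15 mm → R
Cefazolin 4 μg/mL: ≤ 4 μg/mL — susceptible
Imipenem: 8 mm is ≤ 11 mm ⇒ R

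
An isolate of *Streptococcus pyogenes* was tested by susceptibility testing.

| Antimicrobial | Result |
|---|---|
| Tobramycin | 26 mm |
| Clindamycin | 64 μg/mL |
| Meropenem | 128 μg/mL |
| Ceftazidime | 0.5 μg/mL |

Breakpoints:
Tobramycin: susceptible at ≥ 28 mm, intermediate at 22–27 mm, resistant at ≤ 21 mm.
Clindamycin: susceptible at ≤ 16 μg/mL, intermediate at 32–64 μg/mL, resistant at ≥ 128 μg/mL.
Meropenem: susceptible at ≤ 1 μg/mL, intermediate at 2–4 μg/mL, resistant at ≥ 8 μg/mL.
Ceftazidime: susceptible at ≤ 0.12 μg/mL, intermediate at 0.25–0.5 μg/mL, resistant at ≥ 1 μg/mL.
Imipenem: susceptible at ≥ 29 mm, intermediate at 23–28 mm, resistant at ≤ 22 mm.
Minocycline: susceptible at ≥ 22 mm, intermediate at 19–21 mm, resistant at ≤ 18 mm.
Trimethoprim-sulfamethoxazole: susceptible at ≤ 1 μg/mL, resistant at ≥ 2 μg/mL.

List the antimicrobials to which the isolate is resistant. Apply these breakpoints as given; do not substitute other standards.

meropenem

Tobramycin: 26 mm is in 22–27 mm — Intermediate
Clindamycin: 64 μg/mL is in 32–64 μg/mL — I
Meropenem (128 μg/mL) ≥ 8 μg/mL ⇒ R
Ceftazidime 0.5 μg/mL: in 0.25–0.5 μg/mL ⇒ intermediate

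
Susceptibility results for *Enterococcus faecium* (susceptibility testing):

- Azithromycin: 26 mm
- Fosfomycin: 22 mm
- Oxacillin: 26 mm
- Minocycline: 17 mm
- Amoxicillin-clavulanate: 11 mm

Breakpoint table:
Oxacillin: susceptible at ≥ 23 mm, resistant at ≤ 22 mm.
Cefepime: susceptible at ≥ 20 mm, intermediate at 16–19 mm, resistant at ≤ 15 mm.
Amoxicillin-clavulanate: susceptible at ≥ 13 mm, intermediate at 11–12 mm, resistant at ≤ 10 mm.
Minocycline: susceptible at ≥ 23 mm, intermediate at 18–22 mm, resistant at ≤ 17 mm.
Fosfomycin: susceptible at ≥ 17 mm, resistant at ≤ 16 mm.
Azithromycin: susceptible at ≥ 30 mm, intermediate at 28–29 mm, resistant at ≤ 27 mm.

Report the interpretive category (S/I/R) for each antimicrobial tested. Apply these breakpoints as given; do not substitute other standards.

Azithromycin (26 mm) ≤ 27 mm — Resistant
Fosfomycin 22 mm: ≥ 17 mm → Susceptible
Oxacillin 26 mm: ≥ 23 mm ⇒ S
Minocycline 17 mm: ≤ 17 mm ⇒ resistant
Amoxicillin-clavulanate (11 mm) in 11–12 mm — intermediate

R, S, S, R, I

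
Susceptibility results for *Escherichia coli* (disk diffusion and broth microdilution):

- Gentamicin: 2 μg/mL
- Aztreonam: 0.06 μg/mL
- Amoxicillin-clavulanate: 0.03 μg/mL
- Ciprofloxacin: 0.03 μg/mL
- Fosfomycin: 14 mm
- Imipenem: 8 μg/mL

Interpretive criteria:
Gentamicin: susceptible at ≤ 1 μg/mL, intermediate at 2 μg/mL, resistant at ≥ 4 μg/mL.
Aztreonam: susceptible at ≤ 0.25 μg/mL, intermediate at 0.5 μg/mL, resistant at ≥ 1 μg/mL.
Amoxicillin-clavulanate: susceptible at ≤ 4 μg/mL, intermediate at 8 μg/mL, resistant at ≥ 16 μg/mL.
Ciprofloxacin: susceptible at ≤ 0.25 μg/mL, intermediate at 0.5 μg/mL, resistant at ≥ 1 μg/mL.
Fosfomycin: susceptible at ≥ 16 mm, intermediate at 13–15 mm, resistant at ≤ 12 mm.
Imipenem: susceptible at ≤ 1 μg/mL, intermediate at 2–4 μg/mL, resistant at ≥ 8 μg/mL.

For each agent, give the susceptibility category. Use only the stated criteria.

Gentamicin: 2 μg/mL is = 2 μg/mL → I
Aztreonam: 0.06 μg/mL is ≤ 0.25 μg/mL → S
Amoxicillin-clavulanate 0.03 μg/mL: ≤ 4 μg/mL → S
Ciprofloxacin 0.03 μg/mL: ≤ 0.25 μg/mL ⇒ susceptible
Fosfomycin (14 mm) in 13–15 mm → intermediate
Imipenem 8 μg/mL: ≥ 8 μg/mL ⇒ Resistant

I, S, S, S, I, R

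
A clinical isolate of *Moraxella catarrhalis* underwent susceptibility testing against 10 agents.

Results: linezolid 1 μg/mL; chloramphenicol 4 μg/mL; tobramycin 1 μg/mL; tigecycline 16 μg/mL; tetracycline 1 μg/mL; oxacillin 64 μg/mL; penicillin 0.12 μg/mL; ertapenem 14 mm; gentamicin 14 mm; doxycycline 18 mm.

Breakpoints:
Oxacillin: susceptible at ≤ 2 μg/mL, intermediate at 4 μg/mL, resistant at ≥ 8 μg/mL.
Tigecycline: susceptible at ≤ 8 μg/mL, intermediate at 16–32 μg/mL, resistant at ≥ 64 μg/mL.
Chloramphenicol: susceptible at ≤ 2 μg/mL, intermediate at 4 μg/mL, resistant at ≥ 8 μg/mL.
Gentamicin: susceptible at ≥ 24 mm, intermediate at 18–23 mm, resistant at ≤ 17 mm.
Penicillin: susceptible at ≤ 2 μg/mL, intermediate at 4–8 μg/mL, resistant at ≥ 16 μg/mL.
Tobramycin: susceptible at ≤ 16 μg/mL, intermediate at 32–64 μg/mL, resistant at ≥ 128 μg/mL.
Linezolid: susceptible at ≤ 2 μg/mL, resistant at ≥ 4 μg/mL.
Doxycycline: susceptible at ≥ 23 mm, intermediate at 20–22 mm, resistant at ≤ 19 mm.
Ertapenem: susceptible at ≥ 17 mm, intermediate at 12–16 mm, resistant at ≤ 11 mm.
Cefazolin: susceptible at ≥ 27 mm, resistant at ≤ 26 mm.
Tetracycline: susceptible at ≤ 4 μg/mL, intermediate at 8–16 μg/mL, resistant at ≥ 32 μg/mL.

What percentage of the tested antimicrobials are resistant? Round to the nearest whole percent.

Linezolid 1 μg/mL: ≤ 2 μg/mL → Susceptible
Chloramphenicol (4 μg/mL) = 4 μg/mL → Intermediate
Tobramycin (1 μg/mL) ≤ 16 μg/mL → S
Tigecycline: 16 μg/mL is in 16–32 μg/mL ⇒ I
Tetracycline 1 μg/mL: ≤ 4 μg/mL ⇒ S
Oxacillin 64 μg/mL: ≥ 8 μg/mL → resistant
Penicillin: 0.12 μg/mL is ≤ 2 μg/mL → Susceptible
Ertapenem (14 mm) in 12–16 mm → Intermediate
Gentamicin: 14 mm is ≤ 17 mm → Resistant
Doxycycline 18 mm: ≤ 19 mm → R
Resistant: 3/10

30%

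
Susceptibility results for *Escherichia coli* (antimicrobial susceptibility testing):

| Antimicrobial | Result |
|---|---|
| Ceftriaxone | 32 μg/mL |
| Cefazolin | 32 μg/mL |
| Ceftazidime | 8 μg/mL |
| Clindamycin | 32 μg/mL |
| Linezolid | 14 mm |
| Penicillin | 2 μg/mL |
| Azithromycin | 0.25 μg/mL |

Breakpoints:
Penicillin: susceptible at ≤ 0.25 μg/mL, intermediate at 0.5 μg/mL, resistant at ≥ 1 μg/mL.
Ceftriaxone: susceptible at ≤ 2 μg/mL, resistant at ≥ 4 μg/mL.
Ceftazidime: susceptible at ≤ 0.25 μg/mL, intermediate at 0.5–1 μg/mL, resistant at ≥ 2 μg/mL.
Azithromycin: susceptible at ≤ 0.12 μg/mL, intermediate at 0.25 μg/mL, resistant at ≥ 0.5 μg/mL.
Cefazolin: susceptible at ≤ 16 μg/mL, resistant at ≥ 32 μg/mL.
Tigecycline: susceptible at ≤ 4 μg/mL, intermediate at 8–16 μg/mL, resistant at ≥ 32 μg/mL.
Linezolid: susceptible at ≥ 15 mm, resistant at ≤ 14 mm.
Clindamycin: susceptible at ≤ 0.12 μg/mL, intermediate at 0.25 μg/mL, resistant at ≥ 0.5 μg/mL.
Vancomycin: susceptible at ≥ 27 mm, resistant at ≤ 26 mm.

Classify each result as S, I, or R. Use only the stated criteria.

Ceftriaxone: 32 μg/mL is ≥ 4 μg/mL → resistant
Cefazolin 32 μg/mL: ≥ 32 μg/mL — Resistant
Ceftazidime: 8 μg/mL is ≥ 2 μg/mL — R
Clindamycin 32 μg/mL: ≥ 0.5 μg/mL → Resistant
Linezolid (14 mm) ≤ 14 mm — R
Penicillin (2 μg/mL) ≥ 1 μg/mL ⇒ R
Azithromycin (0.25 μg/mL) = 0.25 μg/mL → intermediate

R, R, R, R, R, R, I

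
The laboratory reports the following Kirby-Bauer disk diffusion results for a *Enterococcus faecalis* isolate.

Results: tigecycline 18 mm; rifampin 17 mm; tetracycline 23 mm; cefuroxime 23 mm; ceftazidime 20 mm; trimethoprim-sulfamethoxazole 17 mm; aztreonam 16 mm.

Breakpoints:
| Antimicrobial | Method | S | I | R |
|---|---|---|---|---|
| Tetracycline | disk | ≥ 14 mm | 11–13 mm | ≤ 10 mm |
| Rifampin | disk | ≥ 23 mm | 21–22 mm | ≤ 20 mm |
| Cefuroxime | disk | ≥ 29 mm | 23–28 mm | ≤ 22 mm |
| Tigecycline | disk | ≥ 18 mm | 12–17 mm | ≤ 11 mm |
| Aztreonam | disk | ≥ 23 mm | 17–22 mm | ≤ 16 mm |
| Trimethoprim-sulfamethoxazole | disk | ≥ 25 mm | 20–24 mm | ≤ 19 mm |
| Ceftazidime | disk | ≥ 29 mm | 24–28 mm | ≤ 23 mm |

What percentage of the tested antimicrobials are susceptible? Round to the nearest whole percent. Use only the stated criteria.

29%

Tigecycline: 18 mm is ≥ 18 mm — Susceptible
Rifampin (17 mm) ≤ 20 mm → R
Tetracycline: 23 mm is ≥ 14 mm — S
Cefuroxime: 23 mm is in 23–28 mm ⇒ Intermediate
Ceftazidime: 20 mm is ≤ 23 mm → resistant
Trimethoprim-sulfamethoxazole: 17 mm is ≤ 19 mm → Resistant
Aztreonam: 16 mm is ≤ 16 mm — resistant
Susceptible: 2/7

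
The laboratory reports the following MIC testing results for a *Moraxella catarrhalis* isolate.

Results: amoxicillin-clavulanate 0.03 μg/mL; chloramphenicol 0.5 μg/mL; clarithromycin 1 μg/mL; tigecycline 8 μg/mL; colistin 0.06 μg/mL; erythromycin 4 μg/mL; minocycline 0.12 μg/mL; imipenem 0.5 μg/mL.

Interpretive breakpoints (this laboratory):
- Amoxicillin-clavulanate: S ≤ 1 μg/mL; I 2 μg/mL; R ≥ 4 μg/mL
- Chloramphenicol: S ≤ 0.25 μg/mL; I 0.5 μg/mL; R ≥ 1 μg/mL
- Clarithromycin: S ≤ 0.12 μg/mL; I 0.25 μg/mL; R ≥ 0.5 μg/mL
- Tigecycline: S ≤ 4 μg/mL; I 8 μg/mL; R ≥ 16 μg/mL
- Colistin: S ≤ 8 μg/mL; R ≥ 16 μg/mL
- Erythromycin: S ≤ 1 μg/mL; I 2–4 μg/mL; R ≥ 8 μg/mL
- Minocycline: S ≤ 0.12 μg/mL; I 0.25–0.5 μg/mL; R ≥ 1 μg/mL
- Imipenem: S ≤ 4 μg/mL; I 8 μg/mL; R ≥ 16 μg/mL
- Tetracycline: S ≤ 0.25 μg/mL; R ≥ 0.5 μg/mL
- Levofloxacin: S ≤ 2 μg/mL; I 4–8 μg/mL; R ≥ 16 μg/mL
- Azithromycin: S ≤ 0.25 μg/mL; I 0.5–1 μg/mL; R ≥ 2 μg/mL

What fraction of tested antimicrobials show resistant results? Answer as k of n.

1 of 8

Amoxicillin-clavulanate (0.03 μg/mL) ≤ 1 μg/mL — susceptible
Chloramphenicol 0.5 μg/mL: = 0.5 μg/mL — Intermediate
Clarithromycin 1 μg/mL: ≥ 0.5 μg/mL ⇒ Resistant
Tigecycline (8 μg/mL) = 8 μg/mL ⇒ Intermediate
Colistin (0.06 μg/mL) ≤ 8 μg/mL — S
Erythromycin: 4 μg/mL is in 2–4 μg/mL → intermediate
Minocycline 0.12 μg/mL: ≤ 0.12 μg/mL ⇒ susceptible
Imipenem 0.5 μg/mL: ≤ 4 μg/mL ⇒ susceptible
Resistant: 1/8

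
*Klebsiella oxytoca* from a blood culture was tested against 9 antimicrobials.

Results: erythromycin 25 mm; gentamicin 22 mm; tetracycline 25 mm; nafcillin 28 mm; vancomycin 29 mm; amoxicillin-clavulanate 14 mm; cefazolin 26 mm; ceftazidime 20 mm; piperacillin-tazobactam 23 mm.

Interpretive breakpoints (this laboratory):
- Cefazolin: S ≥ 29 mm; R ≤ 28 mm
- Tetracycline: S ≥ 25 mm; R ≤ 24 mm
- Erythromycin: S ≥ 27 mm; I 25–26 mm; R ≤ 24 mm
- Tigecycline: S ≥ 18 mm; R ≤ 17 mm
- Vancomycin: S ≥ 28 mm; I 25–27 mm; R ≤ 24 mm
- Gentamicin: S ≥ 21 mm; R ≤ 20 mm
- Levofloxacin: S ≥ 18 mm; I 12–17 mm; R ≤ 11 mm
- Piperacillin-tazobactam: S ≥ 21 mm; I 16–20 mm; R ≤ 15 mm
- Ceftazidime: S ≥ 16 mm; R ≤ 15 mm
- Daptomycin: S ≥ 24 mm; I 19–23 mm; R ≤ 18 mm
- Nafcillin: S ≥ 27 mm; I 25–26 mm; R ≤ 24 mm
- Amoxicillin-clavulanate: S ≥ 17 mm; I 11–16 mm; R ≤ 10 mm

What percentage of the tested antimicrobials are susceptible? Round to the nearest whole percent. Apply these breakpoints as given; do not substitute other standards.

67%

Erythromycin 25 mm: in 25–26 mm → intermediate
Gentamicin 22 mm: ≥ 21 mm ⇒ Susceptible
Tetracycline 25 mm: ≥ 25 mm → Susceptible
Nafcillin (28 mm) ≥ 27 mm → Susceptible
Vancomycin (29 mm) ≥ 28 mm — Susceptible
Amoxicillin-clavulanate (14 mm) in 11–16 mm — I
Cefazolin (26 mm) ≤ 28 mm → resistant
Ceftazidime (20 mm) ≥ 16 mm → S
Piperacillin-tazobactam (23 mm) ≥ 21 mm ⇒ S
Susceptible: 6/9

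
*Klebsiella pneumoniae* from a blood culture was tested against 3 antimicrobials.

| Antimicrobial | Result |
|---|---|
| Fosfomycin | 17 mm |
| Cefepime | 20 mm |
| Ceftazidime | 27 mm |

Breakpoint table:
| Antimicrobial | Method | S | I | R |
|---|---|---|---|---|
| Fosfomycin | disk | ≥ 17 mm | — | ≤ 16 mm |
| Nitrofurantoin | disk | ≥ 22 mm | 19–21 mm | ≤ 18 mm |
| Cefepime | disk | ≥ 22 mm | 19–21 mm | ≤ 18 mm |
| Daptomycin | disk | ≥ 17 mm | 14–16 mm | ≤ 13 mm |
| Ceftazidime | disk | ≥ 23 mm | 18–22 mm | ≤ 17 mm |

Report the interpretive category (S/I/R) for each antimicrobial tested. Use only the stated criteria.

Fosfomycin: 17 mm is ≥ 17 mm → Susceptible
Cefepime (20 mm) in 19–21 mm — I
Ceftazidime: 27 mm is ≥ 23 mm ⇒ susceptible

S, I, S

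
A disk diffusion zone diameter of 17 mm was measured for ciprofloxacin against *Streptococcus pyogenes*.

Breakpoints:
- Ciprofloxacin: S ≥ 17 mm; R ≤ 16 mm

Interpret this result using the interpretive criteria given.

Ciprofloxacin (17 mm) ≥ 17 mm ⇒ S

S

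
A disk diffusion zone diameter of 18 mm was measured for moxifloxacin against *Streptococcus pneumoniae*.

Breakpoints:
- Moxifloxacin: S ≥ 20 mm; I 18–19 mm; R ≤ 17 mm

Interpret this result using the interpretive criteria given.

I

Moxifloxacin 18 mm: in 18–19 mm — I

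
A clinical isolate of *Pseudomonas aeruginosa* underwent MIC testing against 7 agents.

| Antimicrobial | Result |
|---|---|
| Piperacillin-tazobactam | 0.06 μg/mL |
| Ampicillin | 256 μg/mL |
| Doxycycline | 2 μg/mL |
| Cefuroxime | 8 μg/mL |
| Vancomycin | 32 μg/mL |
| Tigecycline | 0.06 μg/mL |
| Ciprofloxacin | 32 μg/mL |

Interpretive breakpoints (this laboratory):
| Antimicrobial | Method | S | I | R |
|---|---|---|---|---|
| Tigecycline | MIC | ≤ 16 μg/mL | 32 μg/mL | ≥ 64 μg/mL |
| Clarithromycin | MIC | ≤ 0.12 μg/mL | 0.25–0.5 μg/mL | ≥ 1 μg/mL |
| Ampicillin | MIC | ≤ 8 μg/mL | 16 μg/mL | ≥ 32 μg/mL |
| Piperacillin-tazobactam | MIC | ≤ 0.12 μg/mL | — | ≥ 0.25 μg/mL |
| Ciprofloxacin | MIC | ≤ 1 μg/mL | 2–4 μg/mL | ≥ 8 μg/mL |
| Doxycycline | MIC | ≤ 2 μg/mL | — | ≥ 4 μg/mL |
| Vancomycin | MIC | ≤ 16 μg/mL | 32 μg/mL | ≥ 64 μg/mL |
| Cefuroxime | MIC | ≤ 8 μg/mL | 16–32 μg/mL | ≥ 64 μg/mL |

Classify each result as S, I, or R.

Piperacillin-tazobactam (0.06 μg/mL) ≤ 0.12 μg/mL — susceptible
Ampicillin: 256 μg/mL is ≥ 32 μg/mL — resistant
Doxycycline (2 μg/mL) ≤ 2 μg/mL → Susceptible
Cefuroxime: 8 μg/mL is ≤ 8 μg/mL → susceptible
Vancomycin: 32 μg/mL is = 32 μg/mL — I
Tigecycline: 0.06 μg/mL is ≤ 16 μg/mL — Susceptible
Ciprofloxacin: 32 μg/mL is ≥ 8 μg/mL ⇒ R

S, R, S, S, I, S, R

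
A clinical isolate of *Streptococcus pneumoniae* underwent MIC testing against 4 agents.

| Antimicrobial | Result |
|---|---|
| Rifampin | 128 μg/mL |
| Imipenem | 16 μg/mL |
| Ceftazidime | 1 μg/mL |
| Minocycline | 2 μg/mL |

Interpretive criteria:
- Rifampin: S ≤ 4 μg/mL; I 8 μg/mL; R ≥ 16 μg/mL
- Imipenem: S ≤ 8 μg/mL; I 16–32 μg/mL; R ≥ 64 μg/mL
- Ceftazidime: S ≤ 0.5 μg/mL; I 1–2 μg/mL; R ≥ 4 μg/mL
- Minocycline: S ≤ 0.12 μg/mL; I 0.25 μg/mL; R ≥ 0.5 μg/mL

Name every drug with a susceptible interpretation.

none

Rifampin 128 μg/mL: ≥ 16 μg/mL → Resistant
Imipenem: 16 μg/mL is in 16–32 μg/mL ⇒ Intermediate
Ceftazidime 1 μg/mL: in 1–2 μg/mL ⇒ intermediate
Minocycline 2 μg/mL: ≥ 0.5 μg/mL — resistant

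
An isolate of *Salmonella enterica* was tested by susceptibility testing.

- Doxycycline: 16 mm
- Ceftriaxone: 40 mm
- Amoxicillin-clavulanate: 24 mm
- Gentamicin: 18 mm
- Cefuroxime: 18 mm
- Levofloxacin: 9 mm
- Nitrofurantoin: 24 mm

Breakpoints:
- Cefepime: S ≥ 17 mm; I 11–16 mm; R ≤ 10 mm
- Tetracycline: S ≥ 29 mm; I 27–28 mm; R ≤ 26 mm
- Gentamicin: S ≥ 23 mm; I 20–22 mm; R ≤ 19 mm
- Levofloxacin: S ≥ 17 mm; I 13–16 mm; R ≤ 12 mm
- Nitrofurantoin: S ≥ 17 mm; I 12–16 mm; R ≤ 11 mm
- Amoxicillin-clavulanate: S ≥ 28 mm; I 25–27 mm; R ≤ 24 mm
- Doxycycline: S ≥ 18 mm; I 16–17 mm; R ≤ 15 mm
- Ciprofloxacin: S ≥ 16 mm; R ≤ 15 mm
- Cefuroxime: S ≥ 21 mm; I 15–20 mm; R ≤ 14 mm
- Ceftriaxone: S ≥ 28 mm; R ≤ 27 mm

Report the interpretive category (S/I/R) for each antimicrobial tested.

Doxycycline (16 mm) in 16–17 mm — I
Ceftriaxone: 40 mm is ≥ 28 mm → S
Amoxicillin-clavulanate 24 mm: ≤ 24 mm → R
Gentamicin 18 mm: ≤ 19 mm — R
Cefuroxime (18 mm) in 15–20 mm — Intermediate
Levofloxacin: 9 mm is ≤ 12 mm ⇒ Resistant
Nitrofurantoin: 24 mm is ≥ 17 mm ⇒ Susceptible

I, S, R, R, I, R, S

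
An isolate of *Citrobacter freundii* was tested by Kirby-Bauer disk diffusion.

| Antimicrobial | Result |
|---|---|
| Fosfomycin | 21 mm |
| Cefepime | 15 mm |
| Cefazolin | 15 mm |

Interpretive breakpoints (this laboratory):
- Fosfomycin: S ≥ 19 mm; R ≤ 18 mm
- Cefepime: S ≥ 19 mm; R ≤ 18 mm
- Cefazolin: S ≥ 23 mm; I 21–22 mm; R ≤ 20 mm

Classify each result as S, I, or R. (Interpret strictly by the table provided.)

S, R, R

Fosfomycin (21 mm) ≥ 19 mm — susceptible
Cefepime: 15 mm is ≤ 18 mm ⇒ R
Cefazolin 15 mm: ≤ 20 mm ⇒ R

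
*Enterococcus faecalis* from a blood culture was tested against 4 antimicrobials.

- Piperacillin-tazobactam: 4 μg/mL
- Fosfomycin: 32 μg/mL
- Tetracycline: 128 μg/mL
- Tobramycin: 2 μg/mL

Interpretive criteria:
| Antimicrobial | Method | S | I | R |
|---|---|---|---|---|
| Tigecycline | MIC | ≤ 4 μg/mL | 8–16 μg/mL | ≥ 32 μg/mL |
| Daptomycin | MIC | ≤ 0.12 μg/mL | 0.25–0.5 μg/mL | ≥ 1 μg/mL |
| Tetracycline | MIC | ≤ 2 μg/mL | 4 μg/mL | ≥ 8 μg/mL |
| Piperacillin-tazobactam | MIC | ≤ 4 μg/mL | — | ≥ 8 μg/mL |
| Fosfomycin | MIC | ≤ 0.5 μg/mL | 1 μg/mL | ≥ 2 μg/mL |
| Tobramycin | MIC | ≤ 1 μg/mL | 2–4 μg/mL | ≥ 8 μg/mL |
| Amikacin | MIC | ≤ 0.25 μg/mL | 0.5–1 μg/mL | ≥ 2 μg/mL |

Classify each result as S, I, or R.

Piperacillin-tazobactam 4 μg/mL: ≤ 4 μg/mL — Susceptible
Fosfomycin: 32 μg/mL is ≥ 2 μg/mL → resistant
Tetracycline (128 μg/mL) ≥ 8 μg/mL — resistant
Tobramycin 2 μg/mL: in 2–4 μg/mL — Intermediate

S, R, R, I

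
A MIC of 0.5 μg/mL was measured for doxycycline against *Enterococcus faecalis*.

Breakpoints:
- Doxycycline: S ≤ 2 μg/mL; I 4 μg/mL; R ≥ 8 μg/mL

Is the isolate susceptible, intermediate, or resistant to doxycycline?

S

Doxycycline: 0.5 μg/mL is ≤ 2 μg/mL — Susceptible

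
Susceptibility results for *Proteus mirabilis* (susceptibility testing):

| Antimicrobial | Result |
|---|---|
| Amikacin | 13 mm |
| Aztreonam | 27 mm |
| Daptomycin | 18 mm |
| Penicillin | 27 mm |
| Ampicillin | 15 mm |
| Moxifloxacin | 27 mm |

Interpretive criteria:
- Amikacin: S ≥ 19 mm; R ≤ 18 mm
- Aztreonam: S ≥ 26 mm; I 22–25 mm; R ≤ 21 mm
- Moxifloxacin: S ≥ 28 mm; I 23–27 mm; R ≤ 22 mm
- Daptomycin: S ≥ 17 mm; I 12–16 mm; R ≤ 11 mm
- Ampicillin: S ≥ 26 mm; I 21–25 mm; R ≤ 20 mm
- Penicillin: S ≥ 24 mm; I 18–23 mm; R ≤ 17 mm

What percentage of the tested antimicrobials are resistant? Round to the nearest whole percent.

Amikacin: 13 mm is ≤ 18 mm ⇒ R
Aztreonam 27 mm: ≥ 26 mm ⇒ S
Daptomycin 18 mm: ≥ 17 mm ⇒ S
Penicillin 27 mm: ≥ 24 mm — susceptible
Ampicillin (15 mm) ≤ 20 mm → Resistant
Moxifloxacin 27 mm: in 23–27 mm → intermediate
Resistant: 2/6

33%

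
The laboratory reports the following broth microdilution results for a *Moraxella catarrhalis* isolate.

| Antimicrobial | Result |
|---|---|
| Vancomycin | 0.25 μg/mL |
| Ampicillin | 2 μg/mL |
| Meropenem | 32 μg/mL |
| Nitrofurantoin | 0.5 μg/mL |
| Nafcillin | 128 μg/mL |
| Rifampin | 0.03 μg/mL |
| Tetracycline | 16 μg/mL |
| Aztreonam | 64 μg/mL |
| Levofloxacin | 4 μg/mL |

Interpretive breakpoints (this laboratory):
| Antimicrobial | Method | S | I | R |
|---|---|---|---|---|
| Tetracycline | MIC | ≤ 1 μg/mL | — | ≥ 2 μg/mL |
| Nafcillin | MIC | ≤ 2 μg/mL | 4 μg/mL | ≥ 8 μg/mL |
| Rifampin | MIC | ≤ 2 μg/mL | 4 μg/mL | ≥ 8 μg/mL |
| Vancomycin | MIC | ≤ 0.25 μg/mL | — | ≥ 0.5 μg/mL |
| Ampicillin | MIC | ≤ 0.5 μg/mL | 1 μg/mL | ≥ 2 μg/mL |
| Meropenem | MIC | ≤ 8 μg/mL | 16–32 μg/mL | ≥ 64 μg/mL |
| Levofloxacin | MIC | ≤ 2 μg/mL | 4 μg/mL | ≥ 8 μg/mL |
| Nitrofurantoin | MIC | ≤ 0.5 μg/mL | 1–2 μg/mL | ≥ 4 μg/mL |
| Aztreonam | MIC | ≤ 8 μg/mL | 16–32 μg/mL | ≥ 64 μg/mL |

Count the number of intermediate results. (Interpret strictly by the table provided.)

2

Vancomycin (0.25 μg/mL) ≤ 0.25 μg/mL — Susceptible
Ampicillin 2 μg/mL: ≥ 2 μg/mL — resistant
Meropenem: 32 μg/mL is in 16–32 μg/mL ⇒ I
Nitrofurantoin 0.5 μg/mL: ≤ 0.5 μg/mL → S
Nafcillin (128 μg/mL) ≥ 8 μg/mL ⇒ resistant
Rifampin (0.03 μg/mL) ≤ 2 μg/mL — susceptible
Tetracycline (16 μg/mL) ≥ 2 μg/mL → Resistant
Aztreonam: 64 μg/mL is ≥ 64 μg/mL → resistant
Levofloxacin (4 μg/mL) = 4 μg/mL — I
Intermediate: 2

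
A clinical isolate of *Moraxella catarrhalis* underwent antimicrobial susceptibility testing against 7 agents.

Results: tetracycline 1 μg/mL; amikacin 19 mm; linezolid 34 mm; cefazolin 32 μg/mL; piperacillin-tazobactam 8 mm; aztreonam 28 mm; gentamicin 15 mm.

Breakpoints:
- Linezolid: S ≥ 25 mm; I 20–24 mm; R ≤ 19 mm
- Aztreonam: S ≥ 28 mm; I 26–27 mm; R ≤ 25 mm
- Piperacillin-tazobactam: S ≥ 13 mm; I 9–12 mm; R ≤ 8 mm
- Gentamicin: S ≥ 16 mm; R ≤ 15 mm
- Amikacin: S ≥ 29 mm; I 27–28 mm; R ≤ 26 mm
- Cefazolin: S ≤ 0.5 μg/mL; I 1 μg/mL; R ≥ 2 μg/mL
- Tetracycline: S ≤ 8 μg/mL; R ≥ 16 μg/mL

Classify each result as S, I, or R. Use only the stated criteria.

Tetracycline (1 μg/mL) ≤ 8 μg/mL → susceptible
Amikacin 19 mm: ≤ 26 mm → Resistant
Linezolid (34 mm) ≥ 25 mm ⇒ Susceptible
Cefazolin (32 μg/mL) ≥ 2 μg/mL ⇒ Resistant
Piperacillin-tazobactam (8 mm) ≤ 8 mm → resistant
Aztreonam: 28 mm is ≥ 28 mm ⇒ susceptible
Gentamicin 15 mm: ≤ 15 mm — R

S, R, S, R, R, S, R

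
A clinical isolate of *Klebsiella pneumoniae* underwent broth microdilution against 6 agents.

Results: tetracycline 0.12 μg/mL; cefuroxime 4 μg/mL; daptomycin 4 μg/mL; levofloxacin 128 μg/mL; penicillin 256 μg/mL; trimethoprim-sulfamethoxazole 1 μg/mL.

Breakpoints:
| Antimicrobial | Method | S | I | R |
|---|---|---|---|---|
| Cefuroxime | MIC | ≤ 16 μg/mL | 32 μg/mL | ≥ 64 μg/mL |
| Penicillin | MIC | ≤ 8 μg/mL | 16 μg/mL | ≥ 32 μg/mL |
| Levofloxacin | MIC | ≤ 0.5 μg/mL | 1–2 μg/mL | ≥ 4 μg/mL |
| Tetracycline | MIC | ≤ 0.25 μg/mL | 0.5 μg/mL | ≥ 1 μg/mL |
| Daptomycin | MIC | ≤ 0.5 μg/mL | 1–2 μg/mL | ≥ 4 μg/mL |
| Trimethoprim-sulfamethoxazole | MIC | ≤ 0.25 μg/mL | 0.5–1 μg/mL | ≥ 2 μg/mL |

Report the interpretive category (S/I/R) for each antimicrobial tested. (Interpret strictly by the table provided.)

S, S, R, R, R, I

Tetracycline 0.12 μg/mL: ≤ 0.25 μg/mL — susceptible
Cefuroxime 4 μg/mL: ≤ 16 μg/mL ⇒ Susceptible
Daptomycin: 4 μg/mL is ≥ 4 μg/mL — Resistant
Levofloxacin: 128 μg/mL is ≥ 4 μg/mL → Resistant
Penicillin (256 μg/mL) ≥ 32 μg/mL → R
Trimethoprim-sulfamethoxazole: 1 μg/mL is in 0.5–1 μg/mL ⇒ intermediate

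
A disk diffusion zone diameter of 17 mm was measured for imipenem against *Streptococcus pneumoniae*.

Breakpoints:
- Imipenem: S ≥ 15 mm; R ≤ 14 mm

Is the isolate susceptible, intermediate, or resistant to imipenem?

S

Imipenem (17 mm) ≥ 15 mm → Susceptible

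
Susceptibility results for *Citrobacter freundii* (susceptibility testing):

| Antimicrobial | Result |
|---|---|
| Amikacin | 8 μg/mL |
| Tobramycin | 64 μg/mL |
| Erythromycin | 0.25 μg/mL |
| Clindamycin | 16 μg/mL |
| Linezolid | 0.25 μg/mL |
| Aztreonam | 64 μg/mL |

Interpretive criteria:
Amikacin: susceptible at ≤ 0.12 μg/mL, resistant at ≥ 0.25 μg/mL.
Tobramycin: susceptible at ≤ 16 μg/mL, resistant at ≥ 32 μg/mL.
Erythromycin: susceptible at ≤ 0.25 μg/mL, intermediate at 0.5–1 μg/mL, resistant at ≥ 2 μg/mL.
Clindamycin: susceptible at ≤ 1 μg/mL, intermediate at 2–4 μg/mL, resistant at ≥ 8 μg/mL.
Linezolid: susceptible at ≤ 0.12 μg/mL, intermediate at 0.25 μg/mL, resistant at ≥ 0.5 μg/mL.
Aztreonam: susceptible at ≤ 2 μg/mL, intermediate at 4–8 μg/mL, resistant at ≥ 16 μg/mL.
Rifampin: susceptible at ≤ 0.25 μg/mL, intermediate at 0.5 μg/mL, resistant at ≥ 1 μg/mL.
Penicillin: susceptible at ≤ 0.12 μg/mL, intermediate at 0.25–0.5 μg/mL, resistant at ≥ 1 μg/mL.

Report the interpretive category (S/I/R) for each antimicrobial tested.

Amikacin 8 μg/mL: ≥ 0.25 μg/mL → R
Tobramycin (64 μg/mL) ≥ 32 μg/mL → resistant
Erythromycin: 0.25 μg/mL is ≤ 0.25 μg/mL → S
Clindamycin (16 μg/mL) ≥ 8 μg/mL ⇒ resistant
Linezolid (0.25 μg/mL) = 0.25 μg/mL — intermediate
Aztreonam 64 μg/mL: ≥ 16 μg/mL ⇒ R

R, R, S, R, I, R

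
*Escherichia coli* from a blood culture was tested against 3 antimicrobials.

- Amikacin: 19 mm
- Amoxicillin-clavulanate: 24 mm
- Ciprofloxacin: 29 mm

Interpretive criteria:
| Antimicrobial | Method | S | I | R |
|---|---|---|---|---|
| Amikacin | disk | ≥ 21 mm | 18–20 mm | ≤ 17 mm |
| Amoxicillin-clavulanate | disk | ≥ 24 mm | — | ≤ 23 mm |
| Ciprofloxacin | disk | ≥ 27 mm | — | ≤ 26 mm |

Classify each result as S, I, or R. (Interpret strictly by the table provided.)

I, S, S

Amikacin: 19 mm is in 18–20 mm — Intermediate
Amoxicillin-clavulanate 24 mm: ≥ 24 mm → S
Ciprofloxacin 29 mm: ≥ 27 mm → S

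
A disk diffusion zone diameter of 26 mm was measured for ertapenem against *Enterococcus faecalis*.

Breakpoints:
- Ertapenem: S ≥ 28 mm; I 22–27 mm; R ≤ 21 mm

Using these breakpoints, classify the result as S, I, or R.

Ertapenem (26 mm) in 22–27 mm — intermediate

Intermediate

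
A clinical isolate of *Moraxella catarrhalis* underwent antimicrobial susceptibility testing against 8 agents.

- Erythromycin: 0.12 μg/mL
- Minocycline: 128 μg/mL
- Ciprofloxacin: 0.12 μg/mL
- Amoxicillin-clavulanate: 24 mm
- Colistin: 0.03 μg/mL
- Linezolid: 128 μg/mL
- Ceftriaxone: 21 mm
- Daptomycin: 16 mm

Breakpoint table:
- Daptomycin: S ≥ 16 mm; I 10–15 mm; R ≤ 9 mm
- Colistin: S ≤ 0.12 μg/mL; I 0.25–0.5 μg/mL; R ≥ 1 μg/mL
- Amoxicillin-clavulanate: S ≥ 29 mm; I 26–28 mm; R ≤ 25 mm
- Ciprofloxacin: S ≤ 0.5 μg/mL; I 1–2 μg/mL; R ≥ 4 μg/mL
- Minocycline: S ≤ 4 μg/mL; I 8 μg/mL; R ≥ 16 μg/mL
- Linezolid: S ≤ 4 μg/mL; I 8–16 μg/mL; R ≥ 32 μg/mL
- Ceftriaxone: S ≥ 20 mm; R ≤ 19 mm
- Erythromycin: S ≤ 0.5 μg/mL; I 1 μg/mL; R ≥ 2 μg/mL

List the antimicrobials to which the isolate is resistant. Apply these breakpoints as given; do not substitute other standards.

minocycline, amoxicillin-clavulanate, linezolid

Erythromycin: 0.12 μg/mL is ≤ 0.5 μg/mL ⇒ susceptible
Minocycline: 128 μg/mL is ≥ 16 μg/mL ⇒ R
Ciprofloxacin: 0.12 μg/mL is ≤ 0.5 μg/mL ⇒ S
Amoxicillin-clavulanate: 24 mm is ≤ 25 mm ⇒ resistant
Colistin (0.03 μg/mL) ≤ 0.12 μg/mL → susceptible
Linezolid (128 μg/mL) ≥ 32 μg/mL — Resistant
Ceftriaxone 21 mm: ≥ 20 mm — Susceptible
Daptomycin: 16 mm is ≥ 16 mm → S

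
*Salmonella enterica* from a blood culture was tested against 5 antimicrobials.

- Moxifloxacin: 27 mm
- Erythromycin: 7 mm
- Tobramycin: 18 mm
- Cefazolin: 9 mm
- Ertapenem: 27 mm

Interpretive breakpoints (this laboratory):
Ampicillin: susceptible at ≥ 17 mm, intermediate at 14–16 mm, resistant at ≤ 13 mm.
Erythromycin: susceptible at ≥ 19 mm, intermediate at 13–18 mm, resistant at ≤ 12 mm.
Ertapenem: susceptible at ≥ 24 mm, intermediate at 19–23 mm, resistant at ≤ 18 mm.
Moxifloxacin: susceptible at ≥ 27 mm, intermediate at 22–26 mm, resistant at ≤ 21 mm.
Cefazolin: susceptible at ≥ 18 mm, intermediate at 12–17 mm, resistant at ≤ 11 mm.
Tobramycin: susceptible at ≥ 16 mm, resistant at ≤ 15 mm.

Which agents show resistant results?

erythromycin, cefazolin

Moxifloxacin (27 mm) ≥ 27 mm → S
Erythromycin: 7 mm is ≤ 12 mm → resistant
Tobramycin: 18 mm is ≥ 16 mm ⇒ susceptible
Cefazolin 9 mm: ≤ 11 mm — resistant
Ertapenem: 27 mm is ≥ 24 mm — susceptible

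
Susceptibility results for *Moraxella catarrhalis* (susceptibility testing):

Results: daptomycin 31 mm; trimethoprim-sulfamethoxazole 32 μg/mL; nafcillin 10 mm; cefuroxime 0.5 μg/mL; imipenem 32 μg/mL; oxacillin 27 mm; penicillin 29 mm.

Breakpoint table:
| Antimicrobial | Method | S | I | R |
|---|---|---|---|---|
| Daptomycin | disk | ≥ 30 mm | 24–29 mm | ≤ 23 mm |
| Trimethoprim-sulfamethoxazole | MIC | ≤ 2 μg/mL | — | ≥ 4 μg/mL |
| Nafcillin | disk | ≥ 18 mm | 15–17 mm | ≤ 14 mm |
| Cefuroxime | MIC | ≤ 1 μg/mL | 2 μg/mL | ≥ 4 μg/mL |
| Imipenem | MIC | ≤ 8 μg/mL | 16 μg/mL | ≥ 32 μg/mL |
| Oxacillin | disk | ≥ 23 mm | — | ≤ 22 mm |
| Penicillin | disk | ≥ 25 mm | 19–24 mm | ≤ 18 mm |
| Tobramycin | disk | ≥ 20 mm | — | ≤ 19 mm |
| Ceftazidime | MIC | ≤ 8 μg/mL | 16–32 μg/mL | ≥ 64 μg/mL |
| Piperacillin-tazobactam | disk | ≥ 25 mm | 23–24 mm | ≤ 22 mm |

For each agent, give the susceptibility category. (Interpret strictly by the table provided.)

Daptomycin: 31 mm is ≥ 30 mm → Susceptible
Trimethoprim-sulfamethoxazole 32 μg/mL: ≥ 4 μg/mL ⇒ R
Nafcillin 10 mm: ≤ 14 mm ⇒ resistant
Cefuroxime: 0.5 μg/mL is ≤ 1 μg/mL — S
Imipenem: 32 μg/mL is ≥ 32 μg/mL — resistant
Oxacillin 27 mm: ≥ 23 mm — S
Penicillin: 29 mm is ≥ 25 mm → S

S, R, R, S, R, S, S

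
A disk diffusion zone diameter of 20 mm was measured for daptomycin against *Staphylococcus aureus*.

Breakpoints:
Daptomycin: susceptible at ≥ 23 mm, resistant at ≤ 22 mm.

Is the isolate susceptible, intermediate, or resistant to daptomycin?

Resistant

Daptomycin 20 mm: ≤ 22 mm ⇒ resistant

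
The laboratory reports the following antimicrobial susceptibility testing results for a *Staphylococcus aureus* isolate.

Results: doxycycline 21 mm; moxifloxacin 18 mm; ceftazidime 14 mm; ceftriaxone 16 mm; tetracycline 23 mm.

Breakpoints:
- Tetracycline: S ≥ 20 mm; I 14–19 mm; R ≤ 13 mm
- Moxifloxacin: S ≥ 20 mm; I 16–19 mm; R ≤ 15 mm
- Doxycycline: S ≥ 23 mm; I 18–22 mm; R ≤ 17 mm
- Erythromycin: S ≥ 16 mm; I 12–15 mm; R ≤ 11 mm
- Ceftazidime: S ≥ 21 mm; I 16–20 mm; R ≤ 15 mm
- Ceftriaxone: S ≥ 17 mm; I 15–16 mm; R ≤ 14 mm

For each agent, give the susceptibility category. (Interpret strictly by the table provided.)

Doxycycline (21 mm) in 18–22 mm — I
Moxifloxacin (18 mm) in 16–19 mm ⇒ Intermediate
Ceftazidime 14 mm: ≤ 15 mm — R
Ceftriaxone: 16 mm is in 15–16 mm → I
Tetracycline: 23 mm is ≥ 20 mm — S

I, I, R, I, S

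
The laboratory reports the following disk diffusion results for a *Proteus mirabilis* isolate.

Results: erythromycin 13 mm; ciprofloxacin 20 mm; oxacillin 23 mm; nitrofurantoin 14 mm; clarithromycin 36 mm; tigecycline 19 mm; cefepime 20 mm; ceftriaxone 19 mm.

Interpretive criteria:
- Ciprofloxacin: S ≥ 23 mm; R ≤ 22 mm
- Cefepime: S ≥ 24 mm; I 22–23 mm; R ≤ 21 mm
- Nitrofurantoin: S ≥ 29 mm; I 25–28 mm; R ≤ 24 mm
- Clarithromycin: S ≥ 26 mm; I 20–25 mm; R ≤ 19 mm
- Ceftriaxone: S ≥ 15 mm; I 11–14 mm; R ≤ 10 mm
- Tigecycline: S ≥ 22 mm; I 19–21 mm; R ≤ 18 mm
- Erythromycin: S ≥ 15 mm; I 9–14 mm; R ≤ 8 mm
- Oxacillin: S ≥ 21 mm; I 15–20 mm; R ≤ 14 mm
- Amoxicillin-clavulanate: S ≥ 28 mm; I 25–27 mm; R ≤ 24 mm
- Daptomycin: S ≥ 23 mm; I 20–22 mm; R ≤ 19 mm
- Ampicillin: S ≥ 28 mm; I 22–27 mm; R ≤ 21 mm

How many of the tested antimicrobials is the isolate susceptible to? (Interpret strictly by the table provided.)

Erythromycin (13 mm) in 9–14 mm → intermediate
Ciprofloxacin 20 mm: ≤ 22 mm — resistant
Oxacillin: 23 mm is ≥ 21 mm → S
Nitrofurantoin: 14 mm is ≤ 24 mm → resistant
Clarithromycin: 36 mm is ≥ 26 mm — susceptible
Tigecycline: 19 mm is in 19–21 mm — I
Cefepime 20 mm: ≤ 21 mm — R
Ceftriaxone 19 mm: ≥ 15 mm ⇒ susceptible
Susceptible: 3

3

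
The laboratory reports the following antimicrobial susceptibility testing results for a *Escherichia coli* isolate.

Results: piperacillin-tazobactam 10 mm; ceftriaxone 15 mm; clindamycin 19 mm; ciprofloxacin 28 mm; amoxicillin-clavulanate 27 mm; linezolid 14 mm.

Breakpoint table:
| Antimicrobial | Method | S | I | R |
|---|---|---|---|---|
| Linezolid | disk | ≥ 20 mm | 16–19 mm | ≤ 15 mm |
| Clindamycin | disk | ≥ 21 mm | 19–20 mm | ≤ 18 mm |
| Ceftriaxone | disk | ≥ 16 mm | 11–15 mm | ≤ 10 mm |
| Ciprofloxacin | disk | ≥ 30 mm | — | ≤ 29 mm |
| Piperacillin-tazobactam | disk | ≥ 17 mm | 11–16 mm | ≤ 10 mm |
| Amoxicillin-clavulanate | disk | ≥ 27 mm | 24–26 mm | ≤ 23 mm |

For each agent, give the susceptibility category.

R, I, I, R, S, R

Piperacillin-tazobactam 10 mm: ≤ 10 mm — resistant
Ceftriaxone: 15 mm is in 11–15 mm — intermediate
Clindamycin: 19 mm is in 19–20 mm → I
Ciprofloxacin: 28 mm is ≤ 29 mm — R
Amoxicillin-clavulanate 27 mm: ≥ 27 mm → S
Linezolid: 14 mm is ≤ 15 mm → Resistant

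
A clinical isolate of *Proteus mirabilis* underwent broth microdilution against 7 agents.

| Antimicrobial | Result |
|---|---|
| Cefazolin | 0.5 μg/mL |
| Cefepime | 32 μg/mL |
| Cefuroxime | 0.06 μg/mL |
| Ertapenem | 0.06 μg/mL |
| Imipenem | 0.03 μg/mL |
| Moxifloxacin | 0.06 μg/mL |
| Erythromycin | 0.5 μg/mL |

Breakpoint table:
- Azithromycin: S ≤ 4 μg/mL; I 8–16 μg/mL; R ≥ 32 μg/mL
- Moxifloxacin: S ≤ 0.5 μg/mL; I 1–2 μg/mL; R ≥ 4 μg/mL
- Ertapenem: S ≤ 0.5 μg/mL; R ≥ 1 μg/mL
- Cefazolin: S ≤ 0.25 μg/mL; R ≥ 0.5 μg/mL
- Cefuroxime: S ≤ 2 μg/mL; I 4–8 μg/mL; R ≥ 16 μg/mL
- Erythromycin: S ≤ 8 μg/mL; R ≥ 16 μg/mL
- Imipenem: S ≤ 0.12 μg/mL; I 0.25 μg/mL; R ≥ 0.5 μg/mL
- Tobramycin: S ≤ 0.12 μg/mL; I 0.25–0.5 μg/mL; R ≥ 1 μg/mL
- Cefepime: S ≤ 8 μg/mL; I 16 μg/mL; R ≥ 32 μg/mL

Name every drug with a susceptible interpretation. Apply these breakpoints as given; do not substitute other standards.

Cefazolin: 0.5 μg/mL is ≥ 0.5 μg/mL ⇒ resistant
Cefepime: 32 μg/mL is ≥ 32 μg/mL → resistant
Cefuroxime (0.06 μg/mL) ≤ 2 μg/mL → Susceptible
Ertapenem: 0.06 μg/mL is ≤ 0.5 μg/mL — susceptible
Imipenem: 0.03 μg/mL is ≤ 0.12 μg/mL ⇒ susceptible
Moxifloxacin: 0.06 μg/mL is ≤ 0.5 μg/mL — Susceptible
Erythromycin 0.5 μg/mL: ≤ 8 μg/mL — susceptible

cefuroxime, ertapenem, imipenem, moxifloxacin, erythromycin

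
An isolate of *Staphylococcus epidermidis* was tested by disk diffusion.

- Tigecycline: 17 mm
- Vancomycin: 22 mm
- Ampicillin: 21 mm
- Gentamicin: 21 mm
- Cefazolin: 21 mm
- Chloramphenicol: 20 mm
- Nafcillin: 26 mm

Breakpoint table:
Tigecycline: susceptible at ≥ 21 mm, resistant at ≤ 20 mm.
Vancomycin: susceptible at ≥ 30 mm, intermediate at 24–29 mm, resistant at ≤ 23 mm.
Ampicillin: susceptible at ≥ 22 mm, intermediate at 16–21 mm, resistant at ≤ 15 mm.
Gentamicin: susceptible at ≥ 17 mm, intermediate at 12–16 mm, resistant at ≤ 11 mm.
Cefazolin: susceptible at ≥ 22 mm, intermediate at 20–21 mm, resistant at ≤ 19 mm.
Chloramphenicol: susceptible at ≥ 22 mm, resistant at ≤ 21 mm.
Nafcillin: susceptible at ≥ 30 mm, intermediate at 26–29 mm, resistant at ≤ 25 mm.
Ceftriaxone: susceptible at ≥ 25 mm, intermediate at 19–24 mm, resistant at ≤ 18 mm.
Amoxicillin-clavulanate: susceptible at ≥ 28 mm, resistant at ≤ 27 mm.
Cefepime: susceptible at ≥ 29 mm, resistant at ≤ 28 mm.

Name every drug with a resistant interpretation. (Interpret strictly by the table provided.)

Tigecycline (17 mm) ≤ 20 mm ⇒ resistant
Vancomycin: 22 mm is ≤ 23 mm ⇒ R
Ampicillin (21 mm) in 16–21 mm → intermediate
Gentamicin: 21 mm is ≥ 17 mm ⇒ Susceptible
Cefazolin (21 mm) in 20–21 mm ⇒ I
Chloramphenicol 20 mm: ≤ 21 mm — Resistant
Nafcillin: 26 mm is in 26–29 mm — intermediate

tigecycline, vancomycin, chloramphenicol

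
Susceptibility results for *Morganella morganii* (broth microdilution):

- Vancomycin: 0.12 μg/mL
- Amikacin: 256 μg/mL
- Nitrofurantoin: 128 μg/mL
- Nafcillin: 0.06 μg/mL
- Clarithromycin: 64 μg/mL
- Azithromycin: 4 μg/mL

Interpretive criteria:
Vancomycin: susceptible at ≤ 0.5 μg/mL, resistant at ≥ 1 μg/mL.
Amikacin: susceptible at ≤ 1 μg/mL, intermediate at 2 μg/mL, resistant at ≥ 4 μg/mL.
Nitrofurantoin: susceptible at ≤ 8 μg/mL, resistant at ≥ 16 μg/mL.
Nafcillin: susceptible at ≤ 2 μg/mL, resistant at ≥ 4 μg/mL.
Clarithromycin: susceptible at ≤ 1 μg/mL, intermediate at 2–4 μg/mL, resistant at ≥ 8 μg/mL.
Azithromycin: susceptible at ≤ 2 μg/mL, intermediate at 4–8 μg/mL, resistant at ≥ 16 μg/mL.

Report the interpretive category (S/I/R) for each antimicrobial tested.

S, R, R, S, R, I

Vancomycin: 0.12 μg/mL is ≤ 0.5 μg/mL ⇒ susceptible
Amikacin: 256 μg/mL is ≥ 4 μg/mL ⇒ R
Nitrofurantoin: 128 μg/mL is ≥ 16 μg/mL → resistant
Nafcillin: 0.06 μg/mL is ≤ 2 μg/mL — susceptible
Clarithromycin (64 μg/mL) ≥ 8 μg/mL — R
Azithromycin 4 μg/mL: in 4–8 μg/mL ⇒ Intermediate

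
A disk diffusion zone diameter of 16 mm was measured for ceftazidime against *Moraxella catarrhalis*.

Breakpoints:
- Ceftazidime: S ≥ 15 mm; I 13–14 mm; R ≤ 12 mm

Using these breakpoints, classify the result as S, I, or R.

Ceftazidime 16 mm: ≥ 15 mm — S

S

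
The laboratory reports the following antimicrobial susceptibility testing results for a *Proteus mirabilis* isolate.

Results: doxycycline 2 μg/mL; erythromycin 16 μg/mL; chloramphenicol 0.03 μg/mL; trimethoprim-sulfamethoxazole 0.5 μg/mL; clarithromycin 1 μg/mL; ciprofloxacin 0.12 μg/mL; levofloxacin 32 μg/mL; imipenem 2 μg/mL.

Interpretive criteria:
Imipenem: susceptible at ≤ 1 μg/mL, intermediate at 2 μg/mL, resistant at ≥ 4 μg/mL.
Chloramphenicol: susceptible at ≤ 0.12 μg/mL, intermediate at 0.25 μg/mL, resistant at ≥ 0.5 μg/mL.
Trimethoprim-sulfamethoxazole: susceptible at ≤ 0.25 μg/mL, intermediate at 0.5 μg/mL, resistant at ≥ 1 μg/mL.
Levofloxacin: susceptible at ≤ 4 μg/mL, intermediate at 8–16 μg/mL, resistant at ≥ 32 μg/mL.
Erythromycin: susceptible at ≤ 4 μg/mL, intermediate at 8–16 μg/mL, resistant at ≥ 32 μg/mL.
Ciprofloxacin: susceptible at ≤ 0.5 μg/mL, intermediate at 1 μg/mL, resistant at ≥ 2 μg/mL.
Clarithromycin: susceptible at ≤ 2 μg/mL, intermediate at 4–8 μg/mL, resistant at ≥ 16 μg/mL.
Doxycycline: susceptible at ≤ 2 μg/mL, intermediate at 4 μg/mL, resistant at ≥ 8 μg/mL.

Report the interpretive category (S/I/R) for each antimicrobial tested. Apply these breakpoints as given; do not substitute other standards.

S, I, S, I, S, S, R, I

Doxycycline 2 μg/mL: ≤ 2 μg/mL → susceptible
Erythromycin: 16 μg/mL is in 8–16 μg/mL ⇒ I
Chloramphenicol 0.03 μg/mL: ≤ 0.12 μg/mL → susceptible
Trimethoprim-sulfamethoxazole (0.5 μg/mL) = 0.5 μg/mL — Intermediate
Clarithromycin (1 μg/mL) ≤ 2 μg/mL — Susceptible
Ciprofloxacin 0.12 μg/mL: ≤ 0.5 μg/mL → susceptible
Levofloxacin 32 μg/mL: ≥ 32 μg/mL — resistant
Imipenem (2 μg/mL) = 2 μg/mL → intermediate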